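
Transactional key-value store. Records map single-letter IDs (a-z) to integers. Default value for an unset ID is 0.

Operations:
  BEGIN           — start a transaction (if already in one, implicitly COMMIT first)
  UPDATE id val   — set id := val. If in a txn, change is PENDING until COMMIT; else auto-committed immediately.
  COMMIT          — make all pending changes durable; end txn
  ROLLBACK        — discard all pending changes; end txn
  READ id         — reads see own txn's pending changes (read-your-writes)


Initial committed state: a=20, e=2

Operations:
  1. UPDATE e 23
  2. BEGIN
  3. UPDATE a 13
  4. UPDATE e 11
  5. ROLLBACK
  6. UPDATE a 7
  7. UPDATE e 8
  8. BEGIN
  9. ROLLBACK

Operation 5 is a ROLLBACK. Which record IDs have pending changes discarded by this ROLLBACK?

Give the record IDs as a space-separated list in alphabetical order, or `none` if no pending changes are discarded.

Initial committed: {a=20, e=2}
Op 1: UPDATE e=23 (auto-commit; committed e=23)
Op 2: BEGIN: in_txn=True, pending={}
Op 3: UPDATE a=13 (pending; pending now {a=13})
Op 4: UPDATE e=11 (pending; pending now {a=13, e=11})
Op 5: ROLLBACK: discarded pending ['a', 'e']; in_txn=False
Op 6: UPDATE a=7 (auto-commit; committed a=7)
Op 7: UPDATE e=8 (auto-commit; committed e=8)
Op 8: BEGIN: in_txn=True, pending={}
Op 9: ROLLBACK: discarded pending []; in_txn=False
ROLLBACK at op 5 discards: ['a', 'e']

Answer: a e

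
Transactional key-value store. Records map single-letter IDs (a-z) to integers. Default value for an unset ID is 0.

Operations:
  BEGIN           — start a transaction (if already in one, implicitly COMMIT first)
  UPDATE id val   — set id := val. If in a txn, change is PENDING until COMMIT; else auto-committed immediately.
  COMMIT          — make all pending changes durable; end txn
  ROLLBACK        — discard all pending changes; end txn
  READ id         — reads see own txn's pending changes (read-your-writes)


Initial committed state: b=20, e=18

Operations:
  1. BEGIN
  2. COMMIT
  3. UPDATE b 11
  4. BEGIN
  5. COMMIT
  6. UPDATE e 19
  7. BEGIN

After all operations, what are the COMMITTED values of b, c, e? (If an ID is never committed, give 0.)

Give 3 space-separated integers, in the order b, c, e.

Initial committed: {b=20, e=18}
Op 1: BEGIN: in_txn=True, pending={}
Op 2: COMMIT: merged [] into committed; committed now {b=20, e=18}
Op 3: UPDATE b=11 (auto-commit; committed b=11)
Op 4: BEGIN: in_txn=True, pending={}
Op 5: COMMIT: merged [] into committed; committed now {b=11, e=18}
Op 6: UPDATE e=19 (auto-commit; committed e=19)
Op 7: BEGIN: in_txn=True, pending={}
Final committed: {b=11, e=19}

Answer: 11 0 19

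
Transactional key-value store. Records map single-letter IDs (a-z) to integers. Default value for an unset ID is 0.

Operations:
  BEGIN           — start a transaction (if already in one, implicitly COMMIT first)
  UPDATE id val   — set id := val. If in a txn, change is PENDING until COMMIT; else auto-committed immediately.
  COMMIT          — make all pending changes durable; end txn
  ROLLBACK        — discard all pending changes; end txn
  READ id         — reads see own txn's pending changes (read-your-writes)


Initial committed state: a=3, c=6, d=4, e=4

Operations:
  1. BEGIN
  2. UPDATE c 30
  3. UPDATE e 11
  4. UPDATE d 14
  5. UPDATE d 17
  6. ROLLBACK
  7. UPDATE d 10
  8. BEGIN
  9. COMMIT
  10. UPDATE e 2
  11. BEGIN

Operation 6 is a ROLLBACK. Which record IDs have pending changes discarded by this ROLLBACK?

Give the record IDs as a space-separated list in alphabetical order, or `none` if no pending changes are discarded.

Initial committed: {a=3, c=6, d=4, e=4}
Op 1: BEGIN: in_txn=True, pending={}
Op 2: UPDATE c=30 (pending; pending now {c=30})
Op 3: UPDATE e=11 (pending; pending now {c=30, e=11})
Op 4: UPDATE d=14 (pending; pending now {c=30, d=14, e=11})
Op 5: UPDATE d=17 (pending; pending now {c=30, d=17, e=11})
Op 6: ROLLBACK: discarded pending ['c', 'd', 'e']; in_txn=False
Op 7: UPDATE d=10 (auto-commit; committed d=10)
Op 8: BEGIN: in_txn=True, pending={}
Op 9: COMMIT: merged [] into committed; committed now {a=3, c=6, d=10, e=4}
Op 10: UPDATE e=2 (auto-commit; committed e=2)
Op 11: BEGIN: in_txn=True, pending={}
ROLLBACK at op 6 discards: ['c', 'd', 'e']

Answer: c d e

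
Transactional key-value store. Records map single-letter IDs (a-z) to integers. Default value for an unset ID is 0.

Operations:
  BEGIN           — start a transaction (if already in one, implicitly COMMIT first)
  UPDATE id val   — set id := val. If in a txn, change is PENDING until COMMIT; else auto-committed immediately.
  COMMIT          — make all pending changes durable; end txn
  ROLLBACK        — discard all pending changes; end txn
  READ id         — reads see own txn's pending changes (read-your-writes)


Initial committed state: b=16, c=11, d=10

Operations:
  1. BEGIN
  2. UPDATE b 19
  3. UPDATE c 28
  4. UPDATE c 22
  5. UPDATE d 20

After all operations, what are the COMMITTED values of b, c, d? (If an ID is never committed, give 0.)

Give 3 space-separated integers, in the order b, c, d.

Initial committed: {b=16, c=11, d=10}
Op 1: BEGIN: in_txn=True, pending={}
Op 2: UPDATE b=19 (pending; pending now {b=19})
Op 3: UPDATE c=28 (pending; pending now {b=19, c=28})
Op 4: UPDATE c=22 (pending; pending now {b=19, c=22})
Op 5: UPDATE d=20 (pending; pending now {b=19, c=22, d=20})
Final committed: {b=16, c=11, d=10}

Answer: 16 11 10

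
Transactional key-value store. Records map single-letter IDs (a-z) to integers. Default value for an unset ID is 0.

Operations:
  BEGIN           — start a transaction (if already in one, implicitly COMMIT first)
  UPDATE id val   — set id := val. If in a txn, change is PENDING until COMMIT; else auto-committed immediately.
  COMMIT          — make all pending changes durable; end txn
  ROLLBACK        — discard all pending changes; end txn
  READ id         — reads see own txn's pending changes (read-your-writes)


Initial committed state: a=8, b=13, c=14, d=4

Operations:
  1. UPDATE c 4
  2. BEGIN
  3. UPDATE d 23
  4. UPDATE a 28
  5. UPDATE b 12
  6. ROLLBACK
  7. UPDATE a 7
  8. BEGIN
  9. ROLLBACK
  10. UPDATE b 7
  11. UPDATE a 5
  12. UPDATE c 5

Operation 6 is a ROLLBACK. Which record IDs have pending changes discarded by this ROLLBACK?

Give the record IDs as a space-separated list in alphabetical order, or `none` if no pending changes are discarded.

Answer: a b d

Derivation:
Initial committed: {a=8, b=13, c=14, d=4}
Op 1: UPDATE c=4 (auto-commit; committed c=4)
Op 2: BEGIN: in_txn=True, pending={}
Op 3: UPDATE d=23 (pending; pending now {d=23})
Op 4: UPDATE a=28 (pending; pending now {a=28, d=23})
Op 5: UPDATE b=12 (pending; pending now {a=28, b=12, d=23})
Op 6: ROLLBACK: discarded pending ['a', 'b', 'd']; in_txn=False
Op 7: UPDATE a=7 (auto-commit; committed a=7)
Op 8: BEGIN: in_txn=True, pending={}
Op 9: ROLLBACK: discarded pending []; in_txn=False
Op 10: UPDATE b=7 (auto-commit; committed b=7)
Op 11: UPDATE a=5 (auto-commit; committed a=5)
Op 12: UPDATE c=5 (auto-commit; committed c=5)
ROLLBACK at op 6 discards: ['a', 'b', 'd']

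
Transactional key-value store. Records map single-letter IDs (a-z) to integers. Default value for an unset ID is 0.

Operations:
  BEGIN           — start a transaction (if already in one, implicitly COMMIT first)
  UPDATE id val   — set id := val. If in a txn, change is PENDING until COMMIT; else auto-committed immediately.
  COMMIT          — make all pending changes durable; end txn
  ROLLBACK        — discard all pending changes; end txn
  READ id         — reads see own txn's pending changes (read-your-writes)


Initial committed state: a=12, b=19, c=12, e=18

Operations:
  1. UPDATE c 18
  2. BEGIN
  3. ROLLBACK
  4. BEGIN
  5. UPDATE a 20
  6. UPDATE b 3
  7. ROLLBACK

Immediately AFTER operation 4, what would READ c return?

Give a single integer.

Initial committed: {a=12, b=19, c=12, e=18}
Op 1: UPDATE c=18 (auto-commit; committed c=18)
Op 2: BEGIN: in_txn=True, pending={}
Op 3: ROLLBACK: discarded pending []; in_txn=False
Op 4: BEGIN: in_txn=True, pending={}
After op 4: visible(c) = 18 (pending={}, committed={a=12, b=19, c=18, e=18})

Answer: 18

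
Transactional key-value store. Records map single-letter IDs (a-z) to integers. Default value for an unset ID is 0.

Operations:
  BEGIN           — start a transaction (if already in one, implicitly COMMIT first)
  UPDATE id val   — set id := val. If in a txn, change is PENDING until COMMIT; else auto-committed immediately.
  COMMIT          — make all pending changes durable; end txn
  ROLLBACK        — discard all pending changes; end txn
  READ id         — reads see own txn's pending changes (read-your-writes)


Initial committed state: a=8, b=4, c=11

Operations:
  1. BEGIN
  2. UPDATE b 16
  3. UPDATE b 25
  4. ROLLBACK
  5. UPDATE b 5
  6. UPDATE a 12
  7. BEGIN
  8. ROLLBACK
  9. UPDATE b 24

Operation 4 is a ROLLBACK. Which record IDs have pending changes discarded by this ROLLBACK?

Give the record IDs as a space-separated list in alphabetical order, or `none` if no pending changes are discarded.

Initial committed: {a=8, b=4, c=11}
Op 1: BEGIN: in_txn=True, pending={}
Op 2: UPDATE b=16 (pending; pending now {b=16})
Op 3: UPDATE b=25 (pending; pending now {b=25})
Op 4: ROLLBACK: discarded pending ['b']; in_txn=False
Op 5: UPDATE b=5 (auto-commit; committed b=5)
Op 6: UPDATE a=12 (auto-commit; committed a=12)
Op 7: BEGIN: in_txn=True, pending={}
Op 8: ROLLBACK: discarded pending []; in_txn=False
Op 9: UPDATE b=24 (auto-commit; committed b=24)
ROLLBACK at op 4 discards: ['b']

Answer: b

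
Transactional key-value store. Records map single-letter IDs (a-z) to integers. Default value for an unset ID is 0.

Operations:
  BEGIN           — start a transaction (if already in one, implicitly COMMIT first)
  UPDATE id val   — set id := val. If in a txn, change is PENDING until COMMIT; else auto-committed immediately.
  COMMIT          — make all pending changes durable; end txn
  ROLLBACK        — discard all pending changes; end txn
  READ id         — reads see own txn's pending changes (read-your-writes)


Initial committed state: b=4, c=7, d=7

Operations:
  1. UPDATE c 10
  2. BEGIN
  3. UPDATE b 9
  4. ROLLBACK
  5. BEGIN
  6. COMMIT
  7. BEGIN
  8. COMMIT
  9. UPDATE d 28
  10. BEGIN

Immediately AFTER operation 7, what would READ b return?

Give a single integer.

Answer: 4

Derivation:
Initial committed: {b=4, c=7, d=7}
Op 1: UPDATE c=10 (auto-commit; committed c=10)
Op 2: BEGIN: in_txn=True, pending={}
Op 3: UPDATE b=9 (pending; pending now {b=9})
Op 4: ROLLBACK: discarded pending ['b']; in_txn=False
Op 5: BEGIN: in_txn=True, pending={}
Op 6: COMMIT: merged [] into committed; committed now {b=4, c=10, d=7}
Op 7: BEGIN: in_txn=True, pending={}
After op 7: visible(b) = 4 (pending={}, committed={b=4, c=10, d=7})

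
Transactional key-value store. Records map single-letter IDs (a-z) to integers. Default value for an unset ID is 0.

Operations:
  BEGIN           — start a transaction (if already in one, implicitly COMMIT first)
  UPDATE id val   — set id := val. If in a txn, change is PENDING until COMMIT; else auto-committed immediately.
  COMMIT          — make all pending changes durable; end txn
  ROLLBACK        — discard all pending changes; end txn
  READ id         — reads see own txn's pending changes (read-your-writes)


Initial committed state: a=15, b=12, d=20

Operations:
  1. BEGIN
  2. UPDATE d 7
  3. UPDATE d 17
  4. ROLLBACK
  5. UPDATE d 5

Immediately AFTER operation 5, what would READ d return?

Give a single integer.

Initial committed: {a=15, b=12, d=20}
Op 1: BEGIN: in_txn=True, pending={}
Op 2: UPDATE d=7 (pending; pending now {d=7})
Op 3: UPDATE d=17 (pending; pending now {d=17})
Op 4: ROLLBACK: discarded pending ['d']; in_txn=False
Op 5: UPDATE d=5 (auto-commit; committed d=5)
After op 5: visible(d) = 5 (pending={}, committed={a=15, b=12, d=5})

Answer: 5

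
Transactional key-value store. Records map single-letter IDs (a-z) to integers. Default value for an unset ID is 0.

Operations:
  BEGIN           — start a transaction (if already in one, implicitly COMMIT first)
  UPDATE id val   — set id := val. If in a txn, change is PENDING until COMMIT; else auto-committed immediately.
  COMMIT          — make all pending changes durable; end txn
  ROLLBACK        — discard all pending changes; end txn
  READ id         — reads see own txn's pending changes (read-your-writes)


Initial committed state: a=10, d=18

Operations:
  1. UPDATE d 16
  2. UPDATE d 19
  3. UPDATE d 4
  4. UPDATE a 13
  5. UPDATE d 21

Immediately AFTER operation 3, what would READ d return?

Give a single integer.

Initial committed: {a=10, d=18}
Op 1: UPDATE d=16 (auto-commit; committed d=16)
Op 2: UPDATE d=19 (auto-commit; committed d=19)
Op 3: UPDATE d=4 (auto-commit; committed d=4)
After op 3: visible(d) = 4 (pending={}, committed={a=10, d=4})

Answer: 4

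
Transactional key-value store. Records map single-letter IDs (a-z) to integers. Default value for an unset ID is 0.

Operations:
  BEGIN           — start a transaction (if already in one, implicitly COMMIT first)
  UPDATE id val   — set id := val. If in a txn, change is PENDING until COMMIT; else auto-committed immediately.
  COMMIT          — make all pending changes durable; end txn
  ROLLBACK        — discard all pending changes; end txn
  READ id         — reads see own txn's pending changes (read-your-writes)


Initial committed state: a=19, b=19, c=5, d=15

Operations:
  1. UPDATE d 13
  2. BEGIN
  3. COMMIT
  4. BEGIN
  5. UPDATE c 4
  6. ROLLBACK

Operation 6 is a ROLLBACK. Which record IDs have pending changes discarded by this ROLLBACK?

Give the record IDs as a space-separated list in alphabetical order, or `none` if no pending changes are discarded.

Initial committed: {a=19, b=19, c=5, d=15}
Op 1: UPDATE d=13 (auto-commit; committed d=13)
Op 2: BEGIN: in_txn=True, pending={}
Op 3: COMMIT: merged [] into committed; committed now {a=19, b=19, c=5, d=13}
Op 4: BEGIN: in_txn=True, pending={}
Op 5: UPDATE c=4 (pending; pending now {c=4})
Op 6: ROLLBACK: discarded pending ['c']; in_txn=False
ROLLBACK at op 6 discards: ['c']

Answer: c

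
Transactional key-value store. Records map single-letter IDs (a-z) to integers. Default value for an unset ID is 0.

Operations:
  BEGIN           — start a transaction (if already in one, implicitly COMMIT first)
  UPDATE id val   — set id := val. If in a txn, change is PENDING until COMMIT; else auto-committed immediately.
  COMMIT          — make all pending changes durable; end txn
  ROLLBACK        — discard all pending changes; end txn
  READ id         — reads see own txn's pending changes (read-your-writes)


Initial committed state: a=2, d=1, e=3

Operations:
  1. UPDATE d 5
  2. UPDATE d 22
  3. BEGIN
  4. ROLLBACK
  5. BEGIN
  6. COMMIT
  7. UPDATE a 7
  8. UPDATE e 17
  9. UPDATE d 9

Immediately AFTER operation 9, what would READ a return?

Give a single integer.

Answer: 7

Derivation:
Initial committed: {a=2, d=1, e=3}
Op 1: UPDATE d=5 (auto-commit; committed d=5)
Op 2: UPDATE d=22 (auto-commit; committed d=22)
Op 3: BEGIN: in_txn=True, pending={}
Op 4: ROLLBACK: discarded pending []; in_txn=False
Op 5: BEGIN: in_txn=True, pending={}
Op 6: COMMIT: merged [] into committed; committed now {a=2, d=22, e=3}
Op 7: UPDATE a=7 (auto-commit; committed a=7)
Op 8: UPDATE e=17 (auto-commit; committed e=17)
Op 9: UPDATE d=9 (auto-commit; committed d=9)
After op 9: visible(a) = 7 (pending={}, committed={a=7, d=9, e=17})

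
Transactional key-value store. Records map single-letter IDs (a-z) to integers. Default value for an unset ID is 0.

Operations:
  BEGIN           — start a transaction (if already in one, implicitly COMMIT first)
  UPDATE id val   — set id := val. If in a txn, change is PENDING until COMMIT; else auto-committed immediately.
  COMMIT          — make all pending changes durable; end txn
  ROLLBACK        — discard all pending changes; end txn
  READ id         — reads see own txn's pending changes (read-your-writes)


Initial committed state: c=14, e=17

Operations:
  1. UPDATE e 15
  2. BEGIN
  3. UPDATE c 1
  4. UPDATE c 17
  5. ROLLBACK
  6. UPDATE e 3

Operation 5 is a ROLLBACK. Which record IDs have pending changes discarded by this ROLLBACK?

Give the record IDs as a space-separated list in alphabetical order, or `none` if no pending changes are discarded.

Initial committed: {c=14, e=17}
Op 1: UPDATE e=15 (auto-commit; committed e=15)
Op 2: BEGIN: in_txn=True, pending={}
Op 3: UPDATE c=1 (pending; pending now {c=1})
Op 4: UPDATE c=17 (pending; pending now {c=17})
Op 5: ROLLBACK: discarded pending ['c']; in_txn=False
Op 6: UPDATE e=3 (auto-commit; committed e=3)
ROLLBACK at op 5 discards: ['c']

Answer: c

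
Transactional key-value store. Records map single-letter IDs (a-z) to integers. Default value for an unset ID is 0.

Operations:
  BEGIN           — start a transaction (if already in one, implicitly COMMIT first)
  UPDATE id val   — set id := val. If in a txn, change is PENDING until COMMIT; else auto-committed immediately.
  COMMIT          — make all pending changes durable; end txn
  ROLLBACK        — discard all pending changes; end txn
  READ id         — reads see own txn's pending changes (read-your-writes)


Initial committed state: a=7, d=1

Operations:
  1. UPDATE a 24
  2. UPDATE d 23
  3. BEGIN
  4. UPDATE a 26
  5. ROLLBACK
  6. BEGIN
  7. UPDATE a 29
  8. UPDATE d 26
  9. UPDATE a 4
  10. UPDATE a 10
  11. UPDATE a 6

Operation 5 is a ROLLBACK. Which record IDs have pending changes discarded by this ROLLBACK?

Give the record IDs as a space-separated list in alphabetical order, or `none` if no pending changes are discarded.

Answer: a

Derivation:
Initial committed: {a=7, d=1}
Op 1: UPDATE a=24 (auto-commit; committed a=24)
Op 2: UPDATE d=23 (auto-commit; committed d=23)
Op 3: BEGIN: in_txn=True, pending={}
Op 4: UPDATE a=26 (pending; pending now {a=26})
Op 5: ROLLBACK: discarded pending ['a']; in_txn=False
Op 6: BEGIN: in_txn=True, pending={}
Op 7: UPDATE a=29 (pending; pending now {a=29})
Op 8: UPDATE d=26 (pending; pending now {a=29, d=26})
Op 9: UPDATE a=4 (pending; pending now {a=4, d=26})
Op 10: UPDATE a=10 (pending; pending now {a=10, d=26})
Op 11: UPDATE a=6 (pending; pending now {a=6, d=26})
ROLLBACK at op 5 discards: ['a']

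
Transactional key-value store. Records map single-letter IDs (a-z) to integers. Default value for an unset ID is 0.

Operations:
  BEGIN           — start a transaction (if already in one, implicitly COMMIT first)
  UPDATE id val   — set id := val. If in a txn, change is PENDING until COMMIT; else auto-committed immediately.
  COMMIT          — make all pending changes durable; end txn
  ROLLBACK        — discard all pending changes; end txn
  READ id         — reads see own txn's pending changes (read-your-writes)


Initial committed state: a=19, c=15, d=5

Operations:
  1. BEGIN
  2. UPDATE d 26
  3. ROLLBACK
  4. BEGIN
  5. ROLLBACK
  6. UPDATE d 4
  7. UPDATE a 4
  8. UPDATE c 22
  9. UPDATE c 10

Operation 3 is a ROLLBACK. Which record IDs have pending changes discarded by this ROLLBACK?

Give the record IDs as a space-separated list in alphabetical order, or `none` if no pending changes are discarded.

Initial committed: {a=19, c=15, d=5}
Op 1: BEGIN: in_txn=True, pending={}
Op 2: UPDATE d=26 (pending; pending now {d=26})
Op 3: ROLLBACK: discarded pending ['d']; in_txn=False
Op 4: BEGIN: in_txn=True, pending={}
Op 5: ROLLBACK: discarded pending []; in_txn=False
Op 6: UPDATE d=4 (auto-commit; committed d=4)
Op 7: UPDATE a=4 (auto-commit; committed a=4)
Op 8: UPDATE c=22 (auto-commit; committed c=22)
Op 9: UPDATE c=10 (auto-commit; committed c=10)
ROLLBACK at op 3 discards: ['d']

Answer: d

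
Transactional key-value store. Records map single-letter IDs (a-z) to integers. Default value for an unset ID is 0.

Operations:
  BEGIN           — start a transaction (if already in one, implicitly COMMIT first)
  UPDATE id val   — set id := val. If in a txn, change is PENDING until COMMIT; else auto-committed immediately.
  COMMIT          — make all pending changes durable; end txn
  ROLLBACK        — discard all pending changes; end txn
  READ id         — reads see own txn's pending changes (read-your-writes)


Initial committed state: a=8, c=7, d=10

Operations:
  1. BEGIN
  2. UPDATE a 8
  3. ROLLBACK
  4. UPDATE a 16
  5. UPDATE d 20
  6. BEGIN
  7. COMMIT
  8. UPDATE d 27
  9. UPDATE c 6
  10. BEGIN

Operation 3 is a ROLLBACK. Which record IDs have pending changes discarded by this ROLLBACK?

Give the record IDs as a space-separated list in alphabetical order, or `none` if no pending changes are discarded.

Answer: a

Derivation:
Initial committed: {a=8, c=7, d=10}
Op 1: BEGIN: in_txn=True, pending={}
Op 2: UPDATE a=8 (pending; pending now {a=8})
Op 3: ROLLBACK: discarded pending ['a']; in_txn=False
Op 4: UPDATE a=16 (auto-commit; committed a=16)
Op 5: UPDATE d=20 (auto-commit; committed d=20)
Op 6: BEGIN: in_txn=True, pending={}
Op 7: COMMIT: merged [] into committed; committed now {a=16, c=7, d=20}
Op 8: UPDATE d=27 (auto-commit; committed d=27)
Op 9: UPDATE c=6 (auto-commit; committed c=6)
Op 10: BEGIN: in_txn=True, pending={}
ROLLBACK at op 3 discards: ['a']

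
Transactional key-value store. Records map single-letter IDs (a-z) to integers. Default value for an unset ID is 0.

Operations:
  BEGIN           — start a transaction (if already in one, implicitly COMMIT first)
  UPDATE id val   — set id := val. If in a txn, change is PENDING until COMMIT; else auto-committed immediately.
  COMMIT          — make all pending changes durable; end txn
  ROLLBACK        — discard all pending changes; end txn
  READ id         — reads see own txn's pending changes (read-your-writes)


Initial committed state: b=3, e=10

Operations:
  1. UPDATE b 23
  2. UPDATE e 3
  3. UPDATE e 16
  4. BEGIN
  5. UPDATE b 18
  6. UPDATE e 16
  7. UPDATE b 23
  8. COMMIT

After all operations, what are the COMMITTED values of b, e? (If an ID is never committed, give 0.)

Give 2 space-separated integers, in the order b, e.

Answer: 23 16

Derivation:
Initial committed: {b=3, e=10}
Op 1: UPDATE b=23 (auto-commit; committed b=23)
Op 2: UPDATE e=3 (auto-commit; committed e=3)
Op 3: UPDATE e=16 (auto-commit; committed e=16)
Op 4: BEGIN: in_txn=True, pending={}
Op 5: UPDATE b=18 (pending; pending now {b=18})
Op 6: UPDATE e=16 (pending; pending now {b=18, e=16})
Op 7: UPDATE b=23 (pending; pending now {b=23, e=16})
Op 8: COMMIT: merged ['b', 'e'] into committed; committed now {b=23, e=16}
Final committed: {b=23, e=16}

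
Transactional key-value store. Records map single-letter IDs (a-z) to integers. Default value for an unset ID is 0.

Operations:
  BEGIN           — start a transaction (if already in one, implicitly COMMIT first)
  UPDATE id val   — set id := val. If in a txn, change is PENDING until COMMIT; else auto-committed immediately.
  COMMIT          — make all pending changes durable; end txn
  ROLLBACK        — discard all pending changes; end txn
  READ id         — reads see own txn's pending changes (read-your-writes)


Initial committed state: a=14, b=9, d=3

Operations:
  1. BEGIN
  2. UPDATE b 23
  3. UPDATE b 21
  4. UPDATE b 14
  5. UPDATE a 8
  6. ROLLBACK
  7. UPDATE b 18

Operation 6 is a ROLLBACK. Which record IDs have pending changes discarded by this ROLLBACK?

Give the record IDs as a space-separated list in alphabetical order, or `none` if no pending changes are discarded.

Answer: a b

Derivation:
Initial committed: {a=14, b=9, d=3}
Op 1: BEGIN: in_txn=True, pending={}
Op 2: UPDATE b=23 (pending; pending now {b=23})
Op 3: UPDATE b=21 (pending; pending now {b=21})
Op 4: UPDATE b=14 (pending; pending now {b=14})
Op 5: UPDATE a=8 (pending; pending now {a=8, b=14})
Op 6: ROLLBACK: discarded pending ['a', 'b']; in_txn=False
Op 7: UPDATE b=18 (auto-commit; committed b=18)
ROLLBACK at op 6 discards: ['a', 'b']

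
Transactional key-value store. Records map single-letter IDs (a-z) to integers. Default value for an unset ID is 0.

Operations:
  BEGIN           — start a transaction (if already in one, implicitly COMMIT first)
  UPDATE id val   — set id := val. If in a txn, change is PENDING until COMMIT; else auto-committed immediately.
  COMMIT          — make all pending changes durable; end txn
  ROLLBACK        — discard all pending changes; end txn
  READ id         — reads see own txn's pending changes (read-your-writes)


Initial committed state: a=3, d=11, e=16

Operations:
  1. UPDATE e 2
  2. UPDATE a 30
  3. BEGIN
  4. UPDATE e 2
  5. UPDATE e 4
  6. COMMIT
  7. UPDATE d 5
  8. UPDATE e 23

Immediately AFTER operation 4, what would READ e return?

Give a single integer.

Initial committed: {a=3, d=11, e=16}
Op 1: UPDATE e=2 (auto-commit; committed e=2)
Op 2: UPDATE a=30 (auto-commit; committed a=30)
Op 3: BEGIN: in_txn=True, pending={}
Op 4: UPDATE e=2 (pending; pending now {e=2})
After op 4: visible(e) = 2 (pending={e=2}, committed={a=30, d=11, e=2})

Answer: 2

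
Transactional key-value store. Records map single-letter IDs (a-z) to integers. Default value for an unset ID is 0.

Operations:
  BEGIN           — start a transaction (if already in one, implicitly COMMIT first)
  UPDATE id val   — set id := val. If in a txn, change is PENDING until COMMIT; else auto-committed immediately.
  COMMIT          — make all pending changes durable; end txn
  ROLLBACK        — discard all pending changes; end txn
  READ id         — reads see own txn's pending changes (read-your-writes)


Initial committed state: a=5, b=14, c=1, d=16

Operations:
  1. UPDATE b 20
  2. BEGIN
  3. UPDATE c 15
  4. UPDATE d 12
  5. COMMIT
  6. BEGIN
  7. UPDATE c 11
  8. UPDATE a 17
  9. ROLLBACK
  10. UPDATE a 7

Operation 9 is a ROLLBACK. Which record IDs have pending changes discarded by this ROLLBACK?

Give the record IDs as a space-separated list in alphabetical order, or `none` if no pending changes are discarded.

Initial committed: {a=5, b=14, c=1, d=16}
Op 1: UPDATE b=20 (auto-commit; committed b=20)
Op 2: BEGIN: in_txn=True, pending={}
Op 3: UPDATE c=15 (pending; pending now {c=15})
Op 4: UPDATE d=12 (pending; pending now {c=15, d=12})
Op 5: COMMIT: merged ['c', 'd'] into committed; committed now {a=5, b=20, c=15, d=12}
Op 6: BEGIN: in_txn=True, pending={}
Op 7: UPDATE c=11 (pending; pending now {c=11})
Op 8: UPDATE a=17 (pending; pending now {a=17, c=11})
Op 9: ROLLBACK: discarded pending ['a', 'c']; in_txn=False
Op 10: UPDATE a=7 (auto-commit; committed a=7)
ROLLBACK at op 9 discards: ['a', 'c']

Answer: a c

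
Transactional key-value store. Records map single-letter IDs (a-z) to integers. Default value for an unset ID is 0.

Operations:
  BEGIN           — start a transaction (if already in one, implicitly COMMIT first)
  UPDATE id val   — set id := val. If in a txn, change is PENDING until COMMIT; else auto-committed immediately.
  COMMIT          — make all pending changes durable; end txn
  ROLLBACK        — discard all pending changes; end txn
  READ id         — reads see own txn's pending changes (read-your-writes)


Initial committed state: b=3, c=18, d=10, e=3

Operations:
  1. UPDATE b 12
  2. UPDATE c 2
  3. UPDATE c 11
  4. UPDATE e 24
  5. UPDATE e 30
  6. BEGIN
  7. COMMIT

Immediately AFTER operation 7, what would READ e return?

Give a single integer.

Initial committed: {b=3, c=18, d=10, e=3}
Op 1: UPDATE b=12 (auto-commit; committed b=12)
Op 2: UPDATE c=2 (auto-commit; committed c=2)
Op 3: UPDATE c=11 (auto-commit; committed c=11)
Op 4: UPDATE e=24 (auto-commit; committed e=24)
Op 5: UPDATE e=30 (auto-commit; committed e=30)
Op 6: BEGIN: in_txn=True, pending={}
Op 7: COMMIT: merged [] into committed; committed now {b=12, c=11, d=10, e=30}
After op 7: visible(e) = 30 (pending={}, committed={b=12, c=11, d=10, e=30})

Answer: 30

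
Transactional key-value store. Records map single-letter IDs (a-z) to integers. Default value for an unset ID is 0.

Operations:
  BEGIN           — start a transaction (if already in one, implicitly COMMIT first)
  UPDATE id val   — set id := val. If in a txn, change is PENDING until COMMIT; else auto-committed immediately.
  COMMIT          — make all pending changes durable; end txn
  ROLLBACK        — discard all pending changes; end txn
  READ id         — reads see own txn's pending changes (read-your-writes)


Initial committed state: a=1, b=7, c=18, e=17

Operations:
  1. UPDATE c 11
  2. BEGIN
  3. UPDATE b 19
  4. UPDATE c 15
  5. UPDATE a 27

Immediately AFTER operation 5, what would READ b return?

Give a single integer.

Initial committed: {a=1, b=7, c=18, e=17}
Op 1: UPDATE c=11 (auto-commit; committed c=11)
Op 2: BEGIN: in_txn=True, pending={}
Op 3: UPDATE b=19 (pending; pending now {b=19})
Op 4: UPDATE c=15 (pending; pending now {b=19, c=15})
Op 5: UPDATE a=27 (pending; pending now {a=27, b=19, c=15})
After op 5: visible(b) = 19 (pending={a=27, b=19, c=15}, committed={a=1, b=7, c=11, e=17})

Answer: 19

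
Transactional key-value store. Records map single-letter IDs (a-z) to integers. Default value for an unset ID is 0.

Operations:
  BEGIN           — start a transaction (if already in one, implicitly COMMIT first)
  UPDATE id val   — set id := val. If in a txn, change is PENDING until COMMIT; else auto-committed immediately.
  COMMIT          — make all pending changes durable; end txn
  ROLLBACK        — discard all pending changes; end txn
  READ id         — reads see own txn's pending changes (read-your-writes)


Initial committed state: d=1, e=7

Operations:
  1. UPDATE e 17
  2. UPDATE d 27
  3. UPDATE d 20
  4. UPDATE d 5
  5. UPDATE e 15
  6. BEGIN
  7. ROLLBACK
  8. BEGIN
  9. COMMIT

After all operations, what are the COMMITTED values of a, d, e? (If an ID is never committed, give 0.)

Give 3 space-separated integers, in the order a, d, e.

Answer: 0 5 15

Derivation:
Initial committed: {d=1, e=7}
Op 1: UPDATE e=17 (auto-commit; committed e=17)
Op 2: UPDATE d=27 (auto-commit; committed d=27)
Op 3: UPDATE d=20 (auto-commit; committed d=20)
Op 4: UPDATE d=5 (auto-commit; committed d=5)
Op 5: UPDATE e=15 (auto-commit; committed e=15)
Op 6: BEGIN: in_txn=True, pending={}
Op 7: ROLLBACK: discarded pending []; in_txn=False
Op 8: BEGIN: in_txn=True, pending={}
Op 9: COMMIT: merged [] into committed; committed now {d=5, e=15}
Final committed: {d=5, e=15}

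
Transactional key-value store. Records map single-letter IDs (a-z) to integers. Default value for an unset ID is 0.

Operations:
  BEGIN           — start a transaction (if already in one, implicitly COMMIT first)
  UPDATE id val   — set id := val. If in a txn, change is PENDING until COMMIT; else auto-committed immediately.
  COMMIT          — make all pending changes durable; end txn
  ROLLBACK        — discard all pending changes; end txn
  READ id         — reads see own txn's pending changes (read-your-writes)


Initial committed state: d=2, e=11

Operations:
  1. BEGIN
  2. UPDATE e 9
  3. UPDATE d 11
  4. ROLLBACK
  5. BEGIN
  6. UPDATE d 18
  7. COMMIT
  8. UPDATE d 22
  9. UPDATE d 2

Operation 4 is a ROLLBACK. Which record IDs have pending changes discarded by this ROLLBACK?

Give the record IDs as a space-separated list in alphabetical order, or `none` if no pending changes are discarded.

Initial committed: {d=2, e=11}
Op 1: BEGIN: in_txn=True, pending={}
Op 2: UPDATE e=9 (pending; pending now {e=9})
Op 3: UPDATE d=11 (pending; pending now {d=11, e=9})
Op 4: ROLLBACK: discarded pending ['d', 'e']; in_txn=False
Op 5: BEGIN: in_txn=True, pending={}
Op 6: UPDATE d=18 (pending; pending now {d=18})
Op 7: COMMIT: merged ['d'] into committed; committed now {d=18, e=11}
Op 8: UPDATE d=22 (auto-commit; committed d=22)
Op 9: UPDATE d=2 (auto-commit; committed d=2)
ROLLBACK at op 4 discards: ['d', 'e']

Answer: d e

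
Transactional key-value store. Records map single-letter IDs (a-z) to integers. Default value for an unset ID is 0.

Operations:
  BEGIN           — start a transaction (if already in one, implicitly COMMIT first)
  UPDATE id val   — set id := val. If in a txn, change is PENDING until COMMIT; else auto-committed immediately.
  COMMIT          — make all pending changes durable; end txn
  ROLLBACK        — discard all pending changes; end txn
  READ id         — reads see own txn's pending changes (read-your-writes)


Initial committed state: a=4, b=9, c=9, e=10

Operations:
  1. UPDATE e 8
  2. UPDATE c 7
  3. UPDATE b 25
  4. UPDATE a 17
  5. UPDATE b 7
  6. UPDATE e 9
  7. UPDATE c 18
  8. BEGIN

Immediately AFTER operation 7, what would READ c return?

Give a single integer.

Initial committed: {a=4, b=9, c=9, e=10}
Op 1: UPDATE e=8 (auto-commit; committed e=8)
Op 2: UPDATE c=7 (auto-commit; committed c=7)
Op 3: UPDATE b=25 (auto-commit; committed b=25)
Op 4: UPDATE a=17 (auto-commit; committed a=17)
Op 5: UPDATE b=7 (auto-commit; committed b=7)
Op 6: UPDATE e=9 (auto-commit; committed e=9)
Op 7: UPDATE c=18 (auto-commit; committed c=18)
After op 7: visible(c) = 18 (pending={}, committed={a=17, b=7, c=18, e=9})

Answer: 18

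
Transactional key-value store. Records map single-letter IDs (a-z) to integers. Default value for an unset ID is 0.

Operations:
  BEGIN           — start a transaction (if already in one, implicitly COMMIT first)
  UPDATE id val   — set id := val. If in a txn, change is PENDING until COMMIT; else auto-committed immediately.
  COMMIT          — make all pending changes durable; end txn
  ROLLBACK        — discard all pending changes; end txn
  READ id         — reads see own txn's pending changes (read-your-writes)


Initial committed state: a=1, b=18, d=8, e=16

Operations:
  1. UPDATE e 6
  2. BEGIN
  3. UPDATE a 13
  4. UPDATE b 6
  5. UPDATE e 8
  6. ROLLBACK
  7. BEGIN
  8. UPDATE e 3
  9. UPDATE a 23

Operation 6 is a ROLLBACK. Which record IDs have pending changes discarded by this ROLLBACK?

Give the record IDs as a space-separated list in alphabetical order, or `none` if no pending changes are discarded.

Answer: a b e

Derivation:
Initial committed: {a=1, b=18, d=8, e=16}
Op 1: UPDATE e=6 (auto-commit; committed e=6)
Op 2: BEGIN: in_txn=True, pending={}
Op 3: UPDATE a=13 (pending; pending now {a=13})
Op 4: UPDATE b=6 (pending; pending now {a=13, b=6})
Op 5: UPDATE e=8 (pending; pending now {a=13, b=6, e=8})
Op 6: ROLLBACK: discarded pending ['a', 'b', 'e']; in_txn=False
Op 7: BEGIN: in_txn=True, pending={}
Op 8: UPDATE e=3 (pending; pending now {e=3})
Op 9: UPDATE a=23 (pending; pending now {a=23, e=3})
ROLLBACK at op 6 discards: ['a', 'b', 'e']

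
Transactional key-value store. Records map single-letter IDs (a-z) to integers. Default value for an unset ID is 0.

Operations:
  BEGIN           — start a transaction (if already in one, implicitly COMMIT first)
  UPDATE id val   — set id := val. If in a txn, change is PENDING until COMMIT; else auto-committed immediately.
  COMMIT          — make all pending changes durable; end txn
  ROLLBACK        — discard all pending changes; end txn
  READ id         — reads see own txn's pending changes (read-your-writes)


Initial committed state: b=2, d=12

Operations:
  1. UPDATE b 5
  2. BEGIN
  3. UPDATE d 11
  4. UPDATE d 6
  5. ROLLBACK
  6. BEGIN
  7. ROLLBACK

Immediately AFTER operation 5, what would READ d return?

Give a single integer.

Answer: 12

Derivation:
Initial committed: {b=2, d=12}
Op 1: UPDATE b=5 (auto-commit; committed b=5)
Op 2: BEGIN: in_txn=True, pending={}
Op 3: UPDATE d=11 (pending; pending now {d=11})
Op 4: UPDATE d=6 (pending; pending now {d=6})
Op 5: ROLLBACK: discarded pending ['d']; in_txn=False
After op 5: visible(d) = 12 (pending={}, committed={b=5, d=12})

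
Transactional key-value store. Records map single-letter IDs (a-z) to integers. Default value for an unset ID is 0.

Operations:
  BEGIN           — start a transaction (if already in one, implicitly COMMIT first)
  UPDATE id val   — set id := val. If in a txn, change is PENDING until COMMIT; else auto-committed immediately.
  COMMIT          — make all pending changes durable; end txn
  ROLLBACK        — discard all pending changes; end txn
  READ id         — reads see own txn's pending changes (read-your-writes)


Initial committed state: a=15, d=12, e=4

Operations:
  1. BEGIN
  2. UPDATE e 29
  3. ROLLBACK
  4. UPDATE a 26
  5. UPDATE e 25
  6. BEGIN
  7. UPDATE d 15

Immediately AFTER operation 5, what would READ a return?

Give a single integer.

Initial committed: {a=15, d=12, e=4}
Op 1: BEGIN: in_txn=True, pending={}
Op 2: UPDATE e=29 (pending; pending now {e=29})
Op 3: ROLLBACK: discarded pending ['e']; in_txn=False
Op 4: UPDATE a=26 (auto-commit; committed a=26)
Op 5: UPDATE e=25 (auto-commit; committed e=25)
After op 5: visible(a) = 26 (pending={}, committed={a=26, d=12, e=25})

Answer: 26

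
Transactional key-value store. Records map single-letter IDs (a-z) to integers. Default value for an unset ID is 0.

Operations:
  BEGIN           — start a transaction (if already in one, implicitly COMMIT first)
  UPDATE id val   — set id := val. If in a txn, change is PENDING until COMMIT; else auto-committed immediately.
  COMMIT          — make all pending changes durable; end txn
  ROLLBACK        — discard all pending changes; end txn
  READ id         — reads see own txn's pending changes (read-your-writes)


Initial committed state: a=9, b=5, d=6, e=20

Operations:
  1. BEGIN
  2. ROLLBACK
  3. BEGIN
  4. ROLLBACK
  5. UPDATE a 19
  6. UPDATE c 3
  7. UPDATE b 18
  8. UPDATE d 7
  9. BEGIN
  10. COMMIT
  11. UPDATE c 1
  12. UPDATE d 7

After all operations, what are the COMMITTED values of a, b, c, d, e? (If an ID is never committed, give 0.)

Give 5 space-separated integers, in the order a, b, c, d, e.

Initial committed: {a=9, b=5, d=6, e=20}
Op 1: BEGIN: in_txn=True, pending={}
Op 2: ROLLBACK: discarded pending []; in_txn=False
Op 3: BEGIN: in_txn=True, pending={}
Op 4: ROLLBACK: discarded pending []; in_txn=False
Op 5: UPDATE a=19 (auto-commit; committed a=19)
Op 6: UPDATE c=3 (auto-commit; committed c=3)
Op 7: UPDATE b=18 (auto-commit; committed b=18)
Op 8: UPDATE d=7 (auto-commit; committed d=7)
Op 9: BEGIN: in_txn=True, pending={}
Op 10: COMMIT: merged [] into committed; committed now {a=19, b=18, c=3, d=7, e=20}
Op 11: UPDATE c=1 (auto-commit; committed c=1)
Op 12: UPDATE d=7 (auto-commit; committed d=7)
Final committed: {a=19, b=18, c=1, d=7, e=20}

Answer: 19 18 1 7 20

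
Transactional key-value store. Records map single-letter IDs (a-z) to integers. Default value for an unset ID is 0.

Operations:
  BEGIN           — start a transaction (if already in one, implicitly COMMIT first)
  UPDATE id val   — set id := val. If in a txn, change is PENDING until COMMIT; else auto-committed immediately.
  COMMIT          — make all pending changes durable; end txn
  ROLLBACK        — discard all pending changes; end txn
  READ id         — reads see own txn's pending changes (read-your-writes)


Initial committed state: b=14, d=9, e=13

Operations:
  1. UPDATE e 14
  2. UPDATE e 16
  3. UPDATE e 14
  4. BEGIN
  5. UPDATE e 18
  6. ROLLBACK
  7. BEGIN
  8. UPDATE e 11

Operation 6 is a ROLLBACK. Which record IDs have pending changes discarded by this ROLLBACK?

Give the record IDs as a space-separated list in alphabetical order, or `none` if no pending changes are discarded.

Initial committed: {b=14, d=9, e=13}
Op 1: UPDATE e=14 (auto-commit; committed e=14)
Op 2: UPDATE e=16 (auto-commit; committed e=16)
Op 3: UPDATE e=14 (auto-commit; committed e=14)
Op 4: BEGIN: in_txn=True, pending={}
Op 5: UPDATE e=18 (pending; pending now {e=18})
Op 6: ROLLBACK: discarded pending ['e']; in_txn=False
Op 7: BEGIN: in_txn=True, pending={}
Op 8: UPDATE e=11 (pending; pending now {e=11})
ROLLBACK at op 6 discards: ['e']

Answer: e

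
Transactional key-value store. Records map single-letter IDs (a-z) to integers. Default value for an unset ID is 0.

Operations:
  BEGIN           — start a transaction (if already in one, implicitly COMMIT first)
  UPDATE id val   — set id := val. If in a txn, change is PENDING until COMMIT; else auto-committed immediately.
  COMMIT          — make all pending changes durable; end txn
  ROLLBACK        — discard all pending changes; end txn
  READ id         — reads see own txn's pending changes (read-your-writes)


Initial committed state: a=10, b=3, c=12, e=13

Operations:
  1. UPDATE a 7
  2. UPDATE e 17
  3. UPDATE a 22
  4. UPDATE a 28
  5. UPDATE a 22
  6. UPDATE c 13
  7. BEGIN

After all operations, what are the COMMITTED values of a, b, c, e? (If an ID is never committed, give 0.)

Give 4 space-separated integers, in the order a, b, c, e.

Initial committed: {a=10, b=3, c=12, e=13}
Op 1: UPDATE a=7 (auto-commit; committed a=7)
Op 2: UPDATE e=17 (auto-commit; committed e=17)
Op 3: UPDATE a=22 (auto-commit; committed a=22)
Op 4: UPDATE a=28 (auto-commit; committed a=28)
Op 5: UPDATE a=22 (auto-commit; committed a=22)
Op 6: UPDATE c=13 (auto-commit; committed c=13)
Op 7: BEGIN: in_txn=True, pending={}
Final committed: {a=22, b=3, c=13, e=17}

Answer: 22 3 13 17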